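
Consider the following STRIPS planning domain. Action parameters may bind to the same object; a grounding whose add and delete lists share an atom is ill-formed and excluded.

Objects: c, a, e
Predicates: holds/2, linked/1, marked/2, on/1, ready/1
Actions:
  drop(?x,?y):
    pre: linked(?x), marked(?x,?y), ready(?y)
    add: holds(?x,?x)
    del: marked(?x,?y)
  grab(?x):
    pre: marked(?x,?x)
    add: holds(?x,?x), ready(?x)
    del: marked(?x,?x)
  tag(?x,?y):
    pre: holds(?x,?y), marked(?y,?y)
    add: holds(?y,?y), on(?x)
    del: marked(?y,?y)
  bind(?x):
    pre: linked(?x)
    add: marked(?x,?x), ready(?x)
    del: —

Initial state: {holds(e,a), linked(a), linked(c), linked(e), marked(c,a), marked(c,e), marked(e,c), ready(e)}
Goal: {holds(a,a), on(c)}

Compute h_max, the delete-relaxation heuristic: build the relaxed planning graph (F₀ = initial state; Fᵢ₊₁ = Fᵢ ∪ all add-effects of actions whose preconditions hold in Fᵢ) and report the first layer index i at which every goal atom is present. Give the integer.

2

F0 = init (8 atoms)
F1 = F0 ∪ {holds(c,c), marked(a,a), marked(c,c), marked(e,e), ready(a), ready(c)}  (14 atoms)
F2 = F1 ∪ {holds(a,a), holds(e,e), on(c), on(e)}  (18 atoms)
goal ⊆ F2  ⇒  h_max = 2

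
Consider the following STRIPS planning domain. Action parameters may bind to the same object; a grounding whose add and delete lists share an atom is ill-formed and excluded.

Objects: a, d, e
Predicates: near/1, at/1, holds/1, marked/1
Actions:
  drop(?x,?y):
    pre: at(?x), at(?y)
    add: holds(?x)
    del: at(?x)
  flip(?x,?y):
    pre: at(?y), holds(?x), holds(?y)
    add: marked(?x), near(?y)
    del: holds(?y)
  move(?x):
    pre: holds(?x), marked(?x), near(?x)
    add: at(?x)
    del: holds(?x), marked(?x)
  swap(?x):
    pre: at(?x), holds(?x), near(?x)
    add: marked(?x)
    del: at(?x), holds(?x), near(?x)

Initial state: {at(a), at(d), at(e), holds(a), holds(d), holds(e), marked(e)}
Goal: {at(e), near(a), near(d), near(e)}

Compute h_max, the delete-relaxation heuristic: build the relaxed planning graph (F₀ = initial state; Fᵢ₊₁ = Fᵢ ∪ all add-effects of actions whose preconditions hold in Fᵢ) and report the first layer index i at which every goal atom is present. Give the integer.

F0 = init (7 atoms)
F1 = F0 ∪ {marked(a), marked(d), near(a), near(d), near(e)}  (12 atoms)
goal ⊆ F1  ⇒  h_max = 1

1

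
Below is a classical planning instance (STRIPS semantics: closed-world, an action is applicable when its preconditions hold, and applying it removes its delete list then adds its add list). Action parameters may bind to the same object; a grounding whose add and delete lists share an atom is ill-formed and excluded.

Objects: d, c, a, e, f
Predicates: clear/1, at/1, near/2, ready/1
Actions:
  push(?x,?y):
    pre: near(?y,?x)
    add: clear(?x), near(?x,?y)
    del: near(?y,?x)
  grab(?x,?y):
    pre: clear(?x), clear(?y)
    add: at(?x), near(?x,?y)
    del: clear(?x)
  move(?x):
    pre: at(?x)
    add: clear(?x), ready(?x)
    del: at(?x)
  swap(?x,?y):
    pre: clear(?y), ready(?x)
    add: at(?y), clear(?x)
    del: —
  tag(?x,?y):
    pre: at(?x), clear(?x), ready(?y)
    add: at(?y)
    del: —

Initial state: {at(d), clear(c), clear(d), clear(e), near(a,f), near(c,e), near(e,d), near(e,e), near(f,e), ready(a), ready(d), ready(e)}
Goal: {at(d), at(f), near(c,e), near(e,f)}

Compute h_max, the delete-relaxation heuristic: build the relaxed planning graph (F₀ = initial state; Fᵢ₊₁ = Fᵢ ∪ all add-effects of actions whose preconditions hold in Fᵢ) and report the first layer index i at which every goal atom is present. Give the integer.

F0 = init (12 atoms)
F1 = F0 ∪ {at(a), at(c), at(e), clear(a), clear(f), near(c,c), near(c,d), near(d,c), near(d,d), near(d,e), near(e,c), near(e,f), near(f,a)}  (25 atoms)
F2 = F1 ∪ {at(f), near(a,a), near(a,c), near(a,d), near(a,e), near(c,a), near(c,f), near(d,a), near(d,f), near(e,a), near(f,c), near(f,d), near(f,f), ready(c)}  (39 atoms)
goal ⊆ F2  ⇒  h_max = 2

2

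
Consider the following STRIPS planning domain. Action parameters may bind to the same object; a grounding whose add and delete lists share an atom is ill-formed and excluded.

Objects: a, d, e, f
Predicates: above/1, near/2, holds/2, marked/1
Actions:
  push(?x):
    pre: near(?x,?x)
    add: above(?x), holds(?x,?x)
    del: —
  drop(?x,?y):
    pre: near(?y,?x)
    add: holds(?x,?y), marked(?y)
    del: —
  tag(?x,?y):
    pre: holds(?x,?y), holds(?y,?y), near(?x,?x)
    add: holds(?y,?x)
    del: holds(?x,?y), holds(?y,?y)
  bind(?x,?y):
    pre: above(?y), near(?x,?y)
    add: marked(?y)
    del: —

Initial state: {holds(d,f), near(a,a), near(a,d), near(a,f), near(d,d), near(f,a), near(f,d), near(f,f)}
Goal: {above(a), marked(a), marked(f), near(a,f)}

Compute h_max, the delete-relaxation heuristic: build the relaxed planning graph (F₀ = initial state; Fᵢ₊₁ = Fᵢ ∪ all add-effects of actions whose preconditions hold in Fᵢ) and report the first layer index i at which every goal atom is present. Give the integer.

1

F0 = init (8 atoms)
F1 = F0 ∪ {above(a), above(d), above(f), holds(a,a), holds(a,f), holds(d,a), holds(d,d), holds(f,a), holds(f,f), marked(a), marked(d), marked(f)}  (20 atoms)
goal ⊆ F1  ⇒  h_max = 1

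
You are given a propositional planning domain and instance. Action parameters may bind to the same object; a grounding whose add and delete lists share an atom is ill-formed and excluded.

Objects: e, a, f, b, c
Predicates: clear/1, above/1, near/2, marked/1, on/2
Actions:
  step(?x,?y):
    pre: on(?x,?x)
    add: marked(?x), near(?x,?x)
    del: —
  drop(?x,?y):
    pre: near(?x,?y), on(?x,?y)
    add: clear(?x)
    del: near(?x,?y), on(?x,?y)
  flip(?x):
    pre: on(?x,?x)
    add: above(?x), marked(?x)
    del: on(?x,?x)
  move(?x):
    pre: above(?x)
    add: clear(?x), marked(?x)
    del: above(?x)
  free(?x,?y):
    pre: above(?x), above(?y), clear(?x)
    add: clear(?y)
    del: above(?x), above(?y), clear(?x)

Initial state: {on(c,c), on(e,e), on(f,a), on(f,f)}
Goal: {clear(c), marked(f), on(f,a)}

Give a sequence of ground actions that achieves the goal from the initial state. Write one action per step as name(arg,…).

step(f,e); step(c,e); drop(c,c)

1. step(f,e)  →  {marked(f), near(f,f), on(c,c), on(e,e), on(f,a), on(f,f)}
2. step(c,e)  →  {marked(c), marked(f), near(c,c), near(f,f), on(c,c), on(e,e), on(f,a), on(f,f)}
3. drop(c,c)  →  {clear(c), marked(c), marked(f), near(f,f), on(e,e), on(f,a), on(f,f)}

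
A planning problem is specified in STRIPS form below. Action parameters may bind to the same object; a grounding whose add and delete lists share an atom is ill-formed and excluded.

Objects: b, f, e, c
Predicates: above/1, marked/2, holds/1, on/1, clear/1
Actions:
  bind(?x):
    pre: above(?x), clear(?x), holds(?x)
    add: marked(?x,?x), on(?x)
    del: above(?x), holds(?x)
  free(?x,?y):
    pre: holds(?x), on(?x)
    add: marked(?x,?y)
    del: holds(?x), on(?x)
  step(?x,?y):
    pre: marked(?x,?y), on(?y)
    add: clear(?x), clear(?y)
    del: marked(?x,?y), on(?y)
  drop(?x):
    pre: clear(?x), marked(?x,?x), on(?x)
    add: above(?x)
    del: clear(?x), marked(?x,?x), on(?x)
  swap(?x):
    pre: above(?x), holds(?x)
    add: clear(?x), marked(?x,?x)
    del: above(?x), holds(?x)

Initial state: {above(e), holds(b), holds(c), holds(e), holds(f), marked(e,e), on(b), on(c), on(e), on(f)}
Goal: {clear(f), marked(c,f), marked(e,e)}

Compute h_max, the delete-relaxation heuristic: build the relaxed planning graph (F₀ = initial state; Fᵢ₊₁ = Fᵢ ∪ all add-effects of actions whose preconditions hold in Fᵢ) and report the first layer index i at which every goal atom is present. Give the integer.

F0 = init (10 atoms)
F1 = F0 ∪ {clear(e), marked(b,b), marked(b,c), marked(b,e), marked(b,f), marked(c,b), marked(c,c), marked(c,e), marked(c,f), marked(e,b), marked(e,c), marked(e,f), marked(f,b), marked(f,c), marked(f,e), marked(f,f)}  (26 atoms)
F2 = F1 ∪ {clear(b), clear(c), clear(f)}  (29 atoms)
goal ⊆ F2  ⇒  h_max = 2

2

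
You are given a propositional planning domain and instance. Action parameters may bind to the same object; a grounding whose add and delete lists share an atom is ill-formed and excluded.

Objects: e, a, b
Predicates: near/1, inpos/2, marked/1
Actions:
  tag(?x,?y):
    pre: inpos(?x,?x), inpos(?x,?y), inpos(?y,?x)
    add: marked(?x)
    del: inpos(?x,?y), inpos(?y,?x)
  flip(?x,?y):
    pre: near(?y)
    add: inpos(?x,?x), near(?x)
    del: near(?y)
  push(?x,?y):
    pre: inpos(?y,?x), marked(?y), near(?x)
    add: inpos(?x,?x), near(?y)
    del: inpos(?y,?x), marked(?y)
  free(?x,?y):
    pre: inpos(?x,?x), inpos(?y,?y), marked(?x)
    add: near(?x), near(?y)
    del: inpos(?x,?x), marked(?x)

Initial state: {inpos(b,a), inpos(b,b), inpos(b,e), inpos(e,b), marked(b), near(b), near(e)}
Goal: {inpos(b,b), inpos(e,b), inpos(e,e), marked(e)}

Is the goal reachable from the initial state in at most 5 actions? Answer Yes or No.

Yes

1. flip(e,b)  →  {inpos(b,a), inpos(b,b), inpos(b,e), inpos(e,b), inpos(e,e), marked(b), near(e)}
2. tag(e,e)  →  {inpos(b,a), inpos(b,b), inpos(b,e), inpos(e,b), marked(b), marked(e), near(e)}
3. push(e,b)  →  {inpos(b,a), inpos(b,b), inpos(e,b), inpos(e,e), marked(e), near(b), near(e)}
optimal plan length = 3; 3 ≤ 5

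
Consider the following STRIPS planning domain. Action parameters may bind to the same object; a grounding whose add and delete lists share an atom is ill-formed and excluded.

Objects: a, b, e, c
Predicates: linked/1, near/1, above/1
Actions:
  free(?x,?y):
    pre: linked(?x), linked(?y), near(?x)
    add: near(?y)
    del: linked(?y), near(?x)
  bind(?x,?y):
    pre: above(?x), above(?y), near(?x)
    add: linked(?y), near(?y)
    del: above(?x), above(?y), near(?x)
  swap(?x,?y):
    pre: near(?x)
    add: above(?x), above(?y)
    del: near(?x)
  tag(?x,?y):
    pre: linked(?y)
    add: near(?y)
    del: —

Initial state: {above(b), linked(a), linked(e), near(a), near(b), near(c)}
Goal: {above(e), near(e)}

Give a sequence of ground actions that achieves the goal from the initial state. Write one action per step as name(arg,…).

1. free(a,e)  →  {above(b), linked(a), near(b), near(c), near(e)}
2. swap(b,e)  →  {above(b), above(e), linked(a), near(c), near(e)}

free(a,e); swap(b,e)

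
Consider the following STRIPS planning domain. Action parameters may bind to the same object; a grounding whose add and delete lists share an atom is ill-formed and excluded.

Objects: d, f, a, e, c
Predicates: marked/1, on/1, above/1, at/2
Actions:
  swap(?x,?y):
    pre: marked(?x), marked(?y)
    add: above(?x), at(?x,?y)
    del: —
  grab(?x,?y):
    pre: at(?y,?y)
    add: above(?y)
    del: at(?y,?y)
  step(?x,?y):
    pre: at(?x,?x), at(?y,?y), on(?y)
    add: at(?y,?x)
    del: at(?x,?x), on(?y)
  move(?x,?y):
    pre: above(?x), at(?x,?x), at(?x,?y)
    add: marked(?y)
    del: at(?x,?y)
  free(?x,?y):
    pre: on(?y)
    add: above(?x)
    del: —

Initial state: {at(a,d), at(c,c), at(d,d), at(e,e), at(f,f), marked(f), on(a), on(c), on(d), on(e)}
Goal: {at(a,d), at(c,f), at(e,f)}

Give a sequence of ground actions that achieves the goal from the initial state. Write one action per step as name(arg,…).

1. step(f,e)  →  {at(a,d), at(c,c), at(d,d), at(e,e), at(e,f), marked(f), on(a), on(c), on(d)}
2. swap(f,f)  →  {above(f), at(a,d), at(c,c), at(d,d), at(e,e), at(e,f), at(f,f), marked(f), on(a), on(c), on(d)}
3. step(f,c)  →  {above(f), at(a,d), at(c,c), at(c,f), at(d,d), at(e,e), at(e,f), marked(f), on(a), on(d)}

step(f,e); swap(f,f); step(f,c)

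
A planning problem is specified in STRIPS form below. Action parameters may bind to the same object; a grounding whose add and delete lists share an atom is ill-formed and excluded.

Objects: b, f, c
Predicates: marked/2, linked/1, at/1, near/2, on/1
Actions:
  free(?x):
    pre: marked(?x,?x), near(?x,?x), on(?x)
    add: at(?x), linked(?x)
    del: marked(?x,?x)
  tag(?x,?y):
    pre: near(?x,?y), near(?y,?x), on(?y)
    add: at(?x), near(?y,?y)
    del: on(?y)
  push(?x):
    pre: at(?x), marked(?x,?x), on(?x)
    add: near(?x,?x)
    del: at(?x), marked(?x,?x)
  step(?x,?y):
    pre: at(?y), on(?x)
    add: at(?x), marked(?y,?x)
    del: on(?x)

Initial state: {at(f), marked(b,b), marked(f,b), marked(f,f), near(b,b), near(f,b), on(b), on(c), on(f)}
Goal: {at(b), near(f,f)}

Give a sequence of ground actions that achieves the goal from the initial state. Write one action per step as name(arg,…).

free(b); push(f)

1. free(b)  →  {at(b), at(f), linked(b), marked(f,b), marked(f,f), near(b,b), near(f,b), on(b), on(c), on(f)}
2. push(f)  →  {at(b), linked(b), marked(f,b), near(b,b), near(f,b), near(f,f), on(b), on(c), on(f)}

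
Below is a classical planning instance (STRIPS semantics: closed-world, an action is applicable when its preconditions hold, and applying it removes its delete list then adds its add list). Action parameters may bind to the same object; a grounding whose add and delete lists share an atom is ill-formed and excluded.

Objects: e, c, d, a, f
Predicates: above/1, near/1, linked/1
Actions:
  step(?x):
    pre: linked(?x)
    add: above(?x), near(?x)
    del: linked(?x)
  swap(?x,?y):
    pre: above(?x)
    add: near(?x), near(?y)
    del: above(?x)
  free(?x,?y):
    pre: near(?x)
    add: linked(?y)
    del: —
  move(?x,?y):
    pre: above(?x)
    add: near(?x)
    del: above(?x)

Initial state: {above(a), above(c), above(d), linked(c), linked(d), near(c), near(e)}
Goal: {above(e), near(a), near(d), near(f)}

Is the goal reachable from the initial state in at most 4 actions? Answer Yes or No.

Yes

1. step(d)  →  {above(a), above(c), above(d), linked(c), near(c), near(d), near(e)}
2. swap(a,f)  →  {above(c), above(d), linked(c), near(a), near(c), near(d), near(e), near(f)}
3. free(e,e)  →  {above(c), above(d), linked(c), linked(e), near(a), near(c), near(d), near(e), near(f)}
4. step(e)  →  {above(c), above(d), above(e), linked(c), near(a), near(c), near(d), near(e), near(f)}
optimal plan length = 4; 4 ≤ 4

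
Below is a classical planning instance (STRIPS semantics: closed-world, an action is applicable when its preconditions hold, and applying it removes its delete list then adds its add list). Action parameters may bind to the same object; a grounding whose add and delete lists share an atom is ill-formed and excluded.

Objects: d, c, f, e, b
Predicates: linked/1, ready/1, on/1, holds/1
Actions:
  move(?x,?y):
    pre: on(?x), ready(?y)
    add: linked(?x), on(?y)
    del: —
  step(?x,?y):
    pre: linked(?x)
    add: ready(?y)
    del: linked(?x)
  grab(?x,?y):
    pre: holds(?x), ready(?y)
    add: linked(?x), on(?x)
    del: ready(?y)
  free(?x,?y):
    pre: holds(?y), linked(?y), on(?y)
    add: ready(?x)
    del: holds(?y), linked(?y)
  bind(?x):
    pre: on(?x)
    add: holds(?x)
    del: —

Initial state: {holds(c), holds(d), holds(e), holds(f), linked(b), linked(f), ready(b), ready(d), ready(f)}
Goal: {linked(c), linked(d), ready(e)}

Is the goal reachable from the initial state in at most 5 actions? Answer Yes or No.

1. step(f,e)  →  {holds(c), holds(d), holds(e), holds(f), linked(b), ready(b), ready(d), ready(e), ready(f)}
2. grab(d,d)  →  {holds(c), holds(d), holds(e), holds(f), linked(b), linked(d), on(d), ready(b), ready(e), ready(f)}
3. grab(c,f)  →  {holds(c), holds(d), holds(e), holds(f), linked(b), linked(c), linked(d), on(c), on(d), ready(b), ready(e)}
optimal plan length = 3; 3 ≤ 5

Yes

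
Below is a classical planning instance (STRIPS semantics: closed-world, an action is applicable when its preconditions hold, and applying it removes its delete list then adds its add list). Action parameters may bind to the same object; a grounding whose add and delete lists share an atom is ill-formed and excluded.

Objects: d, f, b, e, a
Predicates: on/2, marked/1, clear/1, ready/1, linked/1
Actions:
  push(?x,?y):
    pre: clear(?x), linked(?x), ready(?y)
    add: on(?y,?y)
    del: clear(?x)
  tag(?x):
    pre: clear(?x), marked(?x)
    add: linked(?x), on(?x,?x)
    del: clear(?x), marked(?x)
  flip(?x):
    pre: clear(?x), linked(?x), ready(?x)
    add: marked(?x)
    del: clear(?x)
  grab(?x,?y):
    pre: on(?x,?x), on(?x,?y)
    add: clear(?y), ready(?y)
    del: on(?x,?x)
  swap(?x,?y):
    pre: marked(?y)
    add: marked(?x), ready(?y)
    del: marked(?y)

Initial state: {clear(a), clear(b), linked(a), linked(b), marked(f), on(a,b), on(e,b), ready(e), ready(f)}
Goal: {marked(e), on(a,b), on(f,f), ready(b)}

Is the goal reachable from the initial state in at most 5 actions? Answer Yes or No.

Yes

1. push(b,f)  →  {clear(a), linked(a), linked(b), marked(f), on(a,b), on(e,b), on(f,f), ready(e), ready(f)}
2. swap(b,f)  →  {clear(a), linked(a), linked(b), marked(b), on(a,b), on(e,b), on(f,f), ready(e), ready(f)}
3. swap(e,b)  →  {clear(a), linked(a), linked(b), marked(e), on(a,b), on(e,b), on(f,f), ready(b), ready(e), ready(f)}
optimal plan length = 3; 3 ≤ 5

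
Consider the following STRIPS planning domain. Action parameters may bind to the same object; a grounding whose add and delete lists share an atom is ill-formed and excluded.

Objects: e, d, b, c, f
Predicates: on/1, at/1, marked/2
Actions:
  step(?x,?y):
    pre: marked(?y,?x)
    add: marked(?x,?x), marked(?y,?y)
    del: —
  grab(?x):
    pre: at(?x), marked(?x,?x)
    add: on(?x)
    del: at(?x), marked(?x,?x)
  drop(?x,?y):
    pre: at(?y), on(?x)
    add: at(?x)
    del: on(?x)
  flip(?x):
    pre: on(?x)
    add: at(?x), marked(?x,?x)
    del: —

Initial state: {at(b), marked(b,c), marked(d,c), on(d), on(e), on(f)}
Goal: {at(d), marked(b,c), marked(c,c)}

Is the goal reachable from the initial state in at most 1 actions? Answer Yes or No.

No

1. step(c,d)  →  {at(b), marked(b,c), marked(c,c), marked(d,c), marked(d,d), on(d), on(e), on(f)}
2. drop(d,b)  →  {at(b), at(d), marked(b,c), marked(c,c), marked(d,c), marked(d,d), on(e), on(f)}
optimal plan length = 2; 2 > 1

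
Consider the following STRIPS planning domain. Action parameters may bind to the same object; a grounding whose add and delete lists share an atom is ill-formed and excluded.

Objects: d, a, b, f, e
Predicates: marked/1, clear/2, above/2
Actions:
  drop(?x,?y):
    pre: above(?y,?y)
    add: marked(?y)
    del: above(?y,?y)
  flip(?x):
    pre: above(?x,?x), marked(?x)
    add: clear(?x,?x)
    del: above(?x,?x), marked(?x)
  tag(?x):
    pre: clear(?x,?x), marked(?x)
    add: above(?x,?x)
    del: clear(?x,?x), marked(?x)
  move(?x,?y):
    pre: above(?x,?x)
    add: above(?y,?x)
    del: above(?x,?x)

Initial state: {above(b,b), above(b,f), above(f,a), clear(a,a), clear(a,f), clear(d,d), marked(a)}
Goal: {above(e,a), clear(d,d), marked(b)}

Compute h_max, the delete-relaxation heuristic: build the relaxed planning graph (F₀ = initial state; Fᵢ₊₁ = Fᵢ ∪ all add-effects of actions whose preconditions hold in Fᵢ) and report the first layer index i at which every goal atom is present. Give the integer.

2

F0 = init (7 atoms)
F1 = F0 ∪ {above(a,a), above(a,b), above(d,b), above(e,b), above(f,b), marked(b)}  (13 atoms)
F2 = F1 ∪ {above(b,a), above(d,a), above(e,a), clear(b,b)}  (17 atoms)
goal ⊆ F2  ⇒  h_max = 2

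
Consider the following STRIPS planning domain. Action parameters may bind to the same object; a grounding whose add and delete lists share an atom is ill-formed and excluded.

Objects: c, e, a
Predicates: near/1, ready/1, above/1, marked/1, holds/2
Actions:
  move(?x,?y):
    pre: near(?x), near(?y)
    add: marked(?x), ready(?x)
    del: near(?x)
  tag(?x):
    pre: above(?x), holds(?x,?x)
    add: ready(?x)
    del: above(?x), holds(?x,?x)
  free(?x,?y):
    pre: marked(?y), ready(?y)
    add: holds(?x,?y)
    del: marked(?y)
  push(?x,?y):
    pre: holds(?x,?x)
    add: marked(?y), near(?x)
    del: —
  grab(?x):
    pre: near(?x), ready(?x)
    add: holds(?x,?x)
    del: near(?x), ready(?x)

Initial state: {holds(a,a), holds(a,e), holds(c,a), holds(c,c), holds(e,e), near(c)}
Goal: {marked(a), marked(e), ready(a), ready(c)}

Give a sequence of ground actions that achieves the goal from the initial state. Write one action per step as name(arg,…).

1. move(c,c)  →  {holds(a,a), holds(a,e), holds(c,a), holds(c,c), holds(e,e), marked(c), ready(c)}
2. push(a,e)  →  {holds(a,a), holds(a,e), holds(c,a), holds(c,c), holds(e,e), marked(c), marked(e), near(a), ready(c)}
3. move(a,a)  →  {holds(a,a), holds(a,e), holds(c,a), holds(c,c), holds(e,e), marked(a), marked(c), marked(e), ready(a), ready(c)}

move(c,c); push(a,e); move(a,a)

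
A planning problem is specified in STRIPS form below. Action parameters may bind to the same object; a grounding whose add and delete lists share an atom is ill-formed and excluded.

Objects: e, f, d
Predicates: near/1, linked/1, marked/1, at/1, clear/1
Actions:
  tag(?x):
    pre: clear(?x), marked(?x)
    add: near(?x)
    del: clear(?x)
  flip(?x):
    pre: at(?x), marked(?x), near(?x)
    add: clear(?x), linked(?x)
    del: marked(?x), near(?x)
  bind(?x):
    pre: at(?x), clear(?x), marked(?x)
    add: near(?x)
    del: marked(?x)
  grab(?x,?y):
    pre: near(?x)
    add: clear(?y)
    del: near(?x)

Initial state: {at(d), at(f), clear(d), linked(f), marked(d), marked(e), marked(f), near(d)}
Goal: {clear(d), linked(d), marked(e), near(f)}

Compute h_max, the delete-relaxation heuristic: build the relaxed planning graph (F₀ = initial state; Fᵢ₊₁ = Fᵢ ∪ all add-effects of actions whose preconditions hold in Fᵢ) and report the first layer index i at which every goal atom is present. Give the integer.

2

F0 = init (8 atoms)
F1 = F0 ∪ {clear(e), clear(f), linked(d)}  (11 atoms)
F2 = F1 ∪ {near(e), near(f)}  (13 atoms)
goal ⊆ F2  ⇒  h_max = 2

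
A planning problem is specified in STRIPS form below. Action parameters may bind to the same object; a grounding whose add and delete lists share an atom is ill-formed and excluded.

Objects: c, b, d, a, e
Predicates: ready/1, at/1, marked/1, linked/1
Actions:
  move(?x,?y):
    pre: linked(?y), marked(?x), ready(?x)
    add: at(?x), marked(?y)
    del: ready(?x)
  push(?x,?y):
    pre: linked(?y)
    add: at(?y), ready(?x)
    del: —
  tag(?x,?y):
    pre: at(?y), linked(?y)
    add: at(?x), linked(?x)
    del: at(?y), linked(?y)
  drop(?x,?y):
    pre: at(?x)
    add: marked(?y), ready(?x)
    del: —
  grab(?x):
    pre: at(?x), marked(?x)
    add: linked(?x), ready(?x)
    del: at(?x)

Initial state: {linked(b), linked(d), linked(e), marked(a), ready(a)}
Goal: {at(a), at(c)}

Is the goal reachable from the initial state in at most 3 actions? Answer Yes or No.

1. move(a,b)  →  {at(a), linked(b), linked(d), linked(e), marked(a), marked(b)}
2. push(c,b)  →  {at(a), at(b), linked(b), linked(d), linked(e), marked(a), marked(b), ready(c)}
3. tag(c,b)  →  {at(a), at(c), linked(c), linked(d), linked(e), marked(a), marked(b), ready(c)}
optimal plan length = 3; 3 ≤ 3

Yes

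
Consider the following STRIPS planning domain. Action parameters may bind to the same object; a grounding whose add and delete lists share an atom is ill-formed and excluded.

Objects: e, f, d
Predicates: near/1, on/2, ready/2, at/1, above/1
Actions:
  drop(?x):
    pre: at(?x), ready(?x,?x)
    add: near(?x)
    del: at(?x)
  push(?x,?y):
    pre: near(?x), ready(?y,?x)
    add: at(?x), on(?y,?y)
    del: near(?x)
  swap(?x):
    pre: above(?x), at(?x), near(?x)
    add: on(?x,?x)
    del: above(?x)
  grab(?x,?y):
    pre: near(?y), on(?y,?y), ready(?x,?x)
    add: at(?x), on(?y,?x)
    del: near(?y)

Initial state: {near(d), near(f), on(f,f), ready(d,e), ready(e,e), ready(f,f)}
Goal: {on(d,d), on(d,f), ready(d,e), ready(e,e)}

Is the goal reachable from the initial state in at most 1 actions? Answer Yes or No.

1. grab(e,f)  →  {at(e), near(d), on(f,e), on(f,f), ready(d,e), ready(e,e), ready(f,f)}
2. drop(e)  →  {near(d), near(e), on(f,e), on(f,f), ready(d,e), ready(e,e), ready(f,f)}
3. push(e,d)  →  {at(e), near(d), on(d,d), on(f,e), on(f,f), ready(d,e), ready(e,e), ready(f,f)}
4. grab(f,d)  →  {at(e), at(f), on(d,d), on(d,f), on(f,e), on(f,f), ready(d,e), ready(e,e), ready(f,f)}
optimal plan length = 4; 4 > 1

No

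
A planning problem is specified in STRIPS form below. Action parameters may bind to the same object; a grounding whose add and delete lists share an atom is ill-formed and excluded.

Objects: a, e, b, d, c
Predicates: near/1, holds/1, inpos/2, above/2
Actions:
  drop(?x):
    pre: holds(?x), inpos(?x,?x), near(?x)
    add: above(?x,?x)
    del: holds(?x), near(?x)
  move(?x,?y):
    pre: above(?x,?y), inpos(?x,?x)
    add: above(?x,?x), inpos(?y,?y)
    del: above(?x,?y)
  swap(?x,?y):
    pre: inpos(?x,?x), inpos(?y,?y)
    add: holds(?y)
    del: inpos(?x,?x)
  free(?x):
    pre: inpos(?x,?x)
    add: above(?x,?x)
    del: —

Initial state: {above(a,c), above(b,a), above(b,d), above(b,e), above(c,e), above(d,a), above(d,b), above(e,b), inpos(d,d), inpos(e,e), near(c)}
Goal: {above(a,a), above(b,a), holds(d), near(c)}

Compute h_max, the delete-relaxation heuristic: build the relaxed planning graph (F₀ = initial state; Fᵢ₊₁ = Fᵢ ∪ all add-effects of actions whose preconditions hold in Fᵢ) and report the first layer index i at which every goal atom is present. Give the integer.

2

F0 = init (11 atoms)
F1 = F0 ∪ {above(d,d), above(e,e), holds(d), holds(e), inpos(a,a), inpos(b,b)}  (17 atoms)
F2 = F1 ∪ {above(a,a), above(b,b), holds(a), holds(b), inpos(c,c)}  (22 atoms)
goal ⊆ F2  ⇒  h_max = 2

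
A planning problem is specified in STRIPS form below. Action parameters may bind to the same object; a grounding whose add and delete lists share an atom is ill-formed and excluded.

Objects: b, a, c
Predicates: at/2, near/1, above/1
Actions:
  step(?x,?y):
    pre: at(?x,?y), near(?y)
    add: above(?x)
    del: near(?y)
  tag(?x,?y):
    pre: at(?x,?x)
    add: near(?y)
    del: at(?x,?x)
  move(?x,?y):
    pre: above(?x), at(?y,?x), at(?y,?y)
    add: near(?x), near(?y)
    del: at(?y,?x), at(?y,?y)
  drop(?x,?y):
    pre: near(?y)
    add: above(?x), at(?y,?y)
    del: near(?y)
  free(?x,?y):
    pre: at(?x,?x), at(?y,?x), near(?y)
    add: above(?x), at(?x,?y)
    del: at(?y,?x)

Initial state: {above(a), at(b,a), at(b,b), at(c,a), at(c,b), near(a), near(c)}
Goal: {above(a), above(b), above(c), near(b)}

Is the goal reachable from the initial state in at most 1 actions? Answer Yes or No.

1. step(b,a)  →  {above(a), above(b), at(b,a), at(b,b), at(c,a), at(c,b), near(c)}
2. tag(b,b)  →  {above(a), above(b), at(b,a), at(c,a), at(c,b), near(b), near(c)}
3. drop(c,c)  →  {above(a), above(b), above(c), at(b,a), at(c,a), at(c,b), at(c,c), near(b)}
optimal plan length = 3; 3 > 1

No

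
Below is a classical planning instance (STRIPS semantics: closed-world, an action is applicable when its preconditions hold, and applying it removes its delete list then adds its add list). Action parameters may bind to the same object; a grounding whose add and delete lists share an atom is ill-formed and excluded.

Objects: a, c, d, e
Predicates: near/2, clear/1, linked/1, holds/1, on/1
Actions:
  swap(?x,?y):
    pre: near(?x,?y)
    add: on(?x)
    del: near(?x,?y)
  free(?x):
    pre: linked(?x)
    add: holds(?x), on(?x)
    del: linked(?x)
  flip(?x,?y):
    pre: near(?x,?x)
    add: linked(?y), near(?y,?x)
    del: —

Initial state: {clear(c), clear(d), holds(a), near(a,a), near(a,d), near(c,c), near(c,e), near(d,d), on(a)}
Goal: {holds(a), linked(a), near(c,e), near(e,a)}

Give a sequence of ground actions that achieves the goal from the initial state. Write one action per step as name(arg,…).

1. flip(a,a)  →  {clear(c), clear(d), holds(a), linked(a), near(a,a), near(a,d), near(c,c), near(c,e), near(d,d), on(a)}
2. flip(a,e)  →  {clear(c), clear(d), holds(a), linked(a), linked(e), near(a,a), near(a,d), near(c,c), near(c,e), near(d,d), near(e,a), on(a)}

flip(a,a); flip(a,e)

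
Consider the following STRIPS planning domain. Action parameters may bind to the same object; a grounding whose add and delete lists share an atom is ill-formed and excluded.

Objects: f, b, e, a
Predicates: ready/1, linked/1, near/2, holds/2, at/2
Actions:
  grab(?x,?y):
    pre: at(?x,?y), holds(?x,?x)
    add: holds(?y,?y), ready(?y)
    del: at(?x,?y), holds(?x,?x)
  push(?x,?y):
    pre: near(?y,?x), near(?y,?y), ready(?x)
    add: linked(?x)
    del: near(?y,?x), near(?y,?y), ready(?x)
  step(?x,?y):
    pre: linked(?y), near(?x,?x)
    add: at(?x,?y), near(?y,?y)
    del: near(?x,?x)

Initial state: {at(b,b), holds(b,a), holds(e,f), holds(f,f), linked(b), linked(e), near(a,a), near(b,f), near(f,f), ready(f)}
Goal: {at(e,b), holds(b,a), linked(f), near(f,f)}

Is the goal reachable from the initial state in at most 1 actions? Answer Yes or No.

No

1. step(a,e)  →  {at(a,e), at(b,b), holds(b,a), holds(e,f), holds(f,f), linked(b), linked(e), near(b,f), near(e,e), near(f,f), ready(f)}
2. step(e,b)  →  {at(a,e), at(b,b), at(e,b), holds(b,a), holds(e,f), holds(f,f), linked(b), linked(e), near(b,b), near(b,f), near(f,f), ready(f)}
3. push(f,b)  →  {at(a,e), at(b,b), at(e,b), holds(b,a), holds(e,f), holds(f,f), linked(b), linked(e), linked(f), near(f,f)}
optimal plan length = 3; 3 > 1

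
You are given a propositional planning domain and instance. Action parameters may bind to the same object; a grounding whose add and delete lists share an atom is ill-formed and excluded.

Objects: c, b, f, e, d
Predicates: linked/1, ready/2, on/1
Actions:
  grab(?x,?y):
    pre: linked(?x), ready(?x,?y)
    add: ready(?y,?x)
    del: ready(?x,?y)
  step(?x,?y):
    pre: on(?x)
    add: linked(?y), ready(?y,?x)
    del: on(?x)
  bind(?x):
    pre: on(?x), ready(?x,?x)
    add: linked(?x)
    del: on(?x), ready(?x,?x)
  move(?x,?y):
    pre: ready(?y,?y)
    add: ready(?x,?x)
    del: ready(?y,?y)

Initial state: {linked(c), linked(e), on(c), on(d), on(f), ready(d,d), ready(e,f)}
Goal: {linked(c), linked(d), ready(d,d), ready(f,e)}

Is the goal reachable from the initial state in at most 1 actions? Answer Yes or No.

No

1. grab(e,f)  →  {linked(c), linked(e), on(c), on(d), on(f), ready(d,d), ready(f,e)}
2. step(c,d)  →  {linked(c), linked(d), linked(e), on(d), on(f), ready(d,c), ready(d,d), ready(f,e)}
optimal plan length = 2; 2 > 1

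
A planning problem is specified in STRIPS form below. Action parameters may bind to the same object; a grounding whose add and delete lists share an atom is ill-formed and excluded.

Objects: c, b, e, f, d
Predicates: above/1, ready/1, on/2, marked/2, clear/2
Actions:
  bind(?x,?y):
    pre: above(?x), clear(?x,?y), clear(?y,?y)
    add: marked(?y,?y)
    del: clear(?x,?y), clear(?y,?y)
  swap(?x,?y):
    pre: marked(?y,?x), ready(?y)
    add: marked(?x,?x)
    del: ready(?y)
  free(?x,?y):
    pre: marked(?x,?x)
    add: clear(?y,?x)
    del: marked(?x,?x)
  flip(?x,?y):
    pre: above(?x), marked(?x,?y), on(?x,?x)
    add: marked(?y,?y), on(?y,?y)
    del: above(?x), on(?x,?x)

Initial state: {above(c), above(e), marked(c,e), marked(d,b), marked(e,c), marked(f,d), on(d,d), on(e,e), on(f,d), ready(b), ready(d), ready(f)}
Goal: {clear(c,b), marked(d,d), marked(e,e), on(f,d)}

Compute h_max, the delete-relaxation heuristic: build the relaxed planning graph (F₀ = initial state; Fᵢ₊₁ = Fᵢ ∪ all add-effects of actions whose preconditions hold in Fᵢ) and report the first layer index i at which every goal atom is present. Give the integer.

F0 = init (12 atoms)
F1 = F0 ∪ {marked(b,b), marked(c,c), marked(d,d), on(c,c)}  (16 atoms)
F2 = F1 ∪ {clear(b,b), clear(b,c), clear(b,d), clear(c,b), clear(c,c), clear(c,d), clear(d,b), clear(d,c), clear(d,d), clear(e,b), clear(e,c), clear(e,d), clear(f,b), clear(f,c), clear(f,d), marked(e,e)}  (32 atoms)
goal ⊆ F2  ⇒  h_max = 2

2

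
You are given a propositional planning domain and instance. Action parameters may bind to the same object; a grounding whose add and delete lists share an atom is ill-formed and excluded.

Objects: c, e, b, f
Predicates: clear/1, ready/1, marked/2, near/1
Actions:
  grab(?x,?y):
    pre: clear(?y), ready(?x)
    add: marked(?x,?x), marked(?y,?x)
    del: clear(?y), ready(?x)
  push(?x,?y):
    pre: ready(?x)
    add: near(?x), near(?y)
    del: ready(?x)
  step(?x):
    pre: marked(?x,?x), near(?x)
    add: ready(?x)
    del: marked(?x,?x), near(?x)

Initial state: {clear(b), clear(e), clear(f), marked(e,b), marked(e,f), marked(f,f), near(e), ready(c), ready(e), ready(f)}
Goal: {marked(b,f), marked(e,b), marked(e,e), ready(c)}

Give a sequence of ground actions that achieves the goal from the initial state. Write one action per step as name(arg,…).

1. grab(e,e)  →  {clear(b), clear(f), marked(e,b), marked(e,e), marked(e,f), marked(f,f), near(e), ready(c), ready(f)}
2. grab(f,b)  →  {clear(f), marked(b,f), marked(e,b), marked(e,e), marked(e,f), marked(f,f), near(e), ready(c)}

grab(e,e); grab(f,b)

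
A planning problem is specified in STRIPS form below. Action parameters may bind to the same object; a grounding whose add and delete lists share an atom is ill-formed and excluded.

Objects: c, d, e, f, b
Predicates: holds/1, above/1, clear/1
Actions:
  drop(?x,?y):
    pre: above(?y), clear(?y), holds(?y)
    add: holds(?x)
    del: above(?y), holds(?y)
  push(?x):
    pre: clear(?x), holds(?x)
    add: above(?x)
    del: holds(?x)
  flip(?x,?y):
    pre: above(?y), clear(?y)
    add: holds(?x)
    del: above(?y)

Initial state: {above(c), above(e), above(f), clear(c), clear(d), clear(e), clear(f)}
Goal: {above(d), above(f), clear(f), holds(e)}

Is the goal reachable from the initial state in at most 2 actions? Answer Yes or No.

1. flip(d,c)  →  {above(e), above(f), clear(c), clear(d), clear(e), clear(f), holds(d)}
2. push(d)  →  {above(d), above(e), above(f), clear(c), clear(d), clear(e), clear(f)}
3. flip(e,e)  →  {above(d), above(f), clear(c), clear(d), clear(e), clear(f), holds(e)}
optimal plan length = 3; 3 > 2

No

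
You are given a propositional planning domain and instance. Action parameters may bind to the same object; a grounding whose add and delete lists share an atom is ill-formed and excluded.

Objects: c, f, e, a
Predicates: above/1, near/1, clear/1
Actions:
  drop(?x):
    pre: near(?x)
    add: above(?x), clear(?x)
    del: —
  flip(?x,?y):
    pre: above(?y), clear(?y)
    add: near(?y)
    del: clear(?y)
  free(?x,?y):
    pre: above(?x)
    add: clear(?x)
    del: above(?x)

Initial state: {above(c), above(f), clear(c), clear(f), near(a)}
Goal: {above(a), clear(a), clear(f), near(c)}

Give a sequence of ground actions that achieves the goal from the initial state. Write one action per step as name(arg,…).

1. drop(a)  →  {above(a), above(c), above(f), clear(a), clear(c), clear(f), near(a)}
2. flip(c,c)  →  {above(a), above(c), above(f), clear(a), clear(f), near(a), near(c)}

drop(a); flip(c,c)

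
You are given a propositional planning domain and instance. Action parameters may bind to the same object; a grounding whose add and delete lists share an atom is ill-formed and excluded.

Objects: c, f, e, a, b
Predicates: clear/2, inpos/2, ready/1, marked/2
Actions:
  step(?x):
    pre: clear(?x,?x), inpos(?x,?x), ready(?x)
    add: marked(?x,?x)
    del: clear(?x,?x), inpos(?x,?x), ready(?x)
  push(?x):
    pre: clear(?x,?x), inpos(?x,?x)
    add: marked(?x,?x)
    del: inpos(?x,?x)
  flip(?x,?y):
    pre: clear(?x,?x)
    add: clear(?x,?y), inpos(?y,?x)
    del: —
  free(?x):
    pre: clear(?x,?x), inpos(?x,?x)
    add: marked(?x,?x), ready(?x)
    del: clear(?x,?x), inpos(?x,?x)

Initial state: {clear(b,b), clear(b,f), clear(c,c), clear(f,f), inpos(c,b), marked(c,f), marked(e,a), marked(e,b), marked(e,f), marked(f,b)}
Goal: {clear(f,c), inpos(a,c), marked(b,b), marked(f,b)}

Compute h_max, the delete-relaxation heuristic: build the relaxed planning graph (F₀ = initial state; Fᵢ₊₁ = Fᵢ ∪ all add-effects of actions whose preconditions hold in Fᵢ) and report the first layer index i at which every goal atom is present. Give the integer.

2

F0 = init (10 atoms)
F1 = F0 ∪ {clear(b,a), clear(b,c), clear(b,e), clear(c,a), clear(c,b), clear(c,e), clear(c,f), clear(f,a), clear(f,b), clear(f,c), clear(f,e), inpos(a,b), inpos(a,c), inpos(a,f), inpos(b,b), inpos(b,c), inpos(b,f), inpos(c,c), inpos(c,f), inpos(e,b), inpos(e,c), inpos(e,f), inpos(f,b), inpos(f,c), inpos(f,f)}  (35 atoms)
F2 = F1 ∪ {marked(b,b), marked(c,c), marked(f,f), ready(b), ready(c), ready(f)}  (41 atoms)
goal ⊆ F2  ⇒  h_max = 2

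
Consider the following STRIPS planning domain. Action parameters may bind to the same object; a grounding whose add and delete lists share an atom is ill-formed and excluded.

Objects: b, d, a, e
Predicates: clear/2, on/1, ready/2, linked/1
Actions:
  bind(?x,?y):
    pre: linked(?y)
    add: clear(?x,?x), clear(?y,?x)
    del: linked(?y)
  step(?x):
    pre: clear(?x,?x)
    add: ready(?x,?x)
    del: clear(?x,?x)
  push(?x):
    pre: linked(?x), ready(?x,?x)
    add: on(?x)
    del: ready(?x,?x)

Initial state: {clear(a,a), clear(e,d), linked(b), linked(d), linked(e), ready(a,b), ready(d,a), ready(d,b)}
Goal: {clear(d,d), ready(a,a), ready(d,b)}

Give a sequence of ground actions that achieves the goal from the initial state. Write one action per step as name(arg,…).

bind(d,b); step(a)

1. bind(d,b)  →  {clear(a,a), clear(b,d), clear(d,d), clear(e,d), linked(d), linked(e), ready(a,b), ready(d,a), ready(d,b)}
2. step(a)  →  {clear(b,d), clear(d,d), clear(e,d), linked(d), linked(e), ready(a,a), ready(a,b), ready(d,a), ready(d,b)}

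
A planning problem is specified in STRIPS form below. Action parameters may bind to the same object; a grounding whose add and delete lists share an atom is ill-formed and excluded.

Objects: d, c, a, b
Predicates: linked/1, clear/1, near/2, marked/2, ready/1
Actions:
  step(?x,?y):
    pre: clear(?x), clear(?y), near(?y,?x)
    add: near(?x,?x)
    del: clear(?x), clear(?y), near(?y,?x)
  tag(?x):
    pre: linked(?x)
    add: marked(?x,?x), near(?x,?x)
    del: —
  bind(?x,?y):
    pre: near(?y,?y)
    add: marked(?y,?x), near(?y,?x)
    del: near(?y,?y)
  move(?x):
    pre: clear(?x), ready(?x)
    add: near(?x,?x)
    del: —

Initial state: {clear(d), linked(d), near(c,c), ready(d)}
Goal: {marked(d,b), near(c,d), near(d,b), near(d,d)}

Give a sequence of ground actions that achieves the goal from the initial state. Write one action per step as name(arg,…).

tag(d); bind(d,c); bind(b,d); tag(d)

1. tag(d)  →  {clear(d), linked(d), marked(d,d), near(c,c), near(d,d), ready(d)}
2. bind(d,c)  →  {clear(d), linked(d), marked(c,d), marked(d,d), near(c,d), near(d,d), ready(d)}
3. bind(b,d)  →  {clear(d), linked(d), marked(c,d), marked(d,b), marked(d,d), near(c,d), near(d,b), ready(d)}
4. tag(d)  →  {clear(d), linked(d), marked(c,d), marked(d,b), marked(d,d), near(c,d), near(d,b), near(d,d), ready(d)}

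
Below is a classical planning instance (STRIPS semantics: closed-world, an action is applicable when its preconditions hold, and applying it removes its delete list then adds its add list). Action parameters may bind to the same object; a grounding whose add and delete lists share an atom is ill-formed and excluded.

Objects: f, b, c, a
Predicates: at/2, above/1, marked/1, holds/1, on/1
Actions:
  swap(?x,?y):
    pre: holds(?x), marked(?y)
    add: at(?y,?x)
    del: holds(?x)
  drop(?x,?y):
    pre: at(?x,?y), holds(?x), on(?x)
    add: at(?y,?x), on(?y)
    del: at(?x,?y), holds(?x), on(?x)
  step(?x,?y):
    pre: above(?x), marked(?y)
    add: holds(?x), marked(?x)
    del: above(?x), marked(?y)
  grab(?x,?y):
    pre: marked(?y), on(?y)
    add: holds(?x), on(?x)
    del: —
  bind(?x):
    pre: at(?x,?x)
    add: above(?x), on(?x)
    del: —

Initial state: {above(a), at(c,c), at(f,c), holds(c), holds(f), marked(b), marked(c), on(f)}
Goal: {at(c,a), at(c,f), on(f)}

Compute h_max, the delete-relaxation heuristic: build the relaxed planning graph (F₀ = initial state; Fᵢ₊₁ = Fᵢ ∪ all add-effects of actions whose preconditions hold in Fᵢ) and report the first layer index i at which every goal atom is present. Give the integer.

F0 = init (8 atoms)
F1 = F0 ∪ {above(c), at(b,c), at(b,f), at(c,f), holds(a), marked(a), on(c)}  (15 atoms)
F2 = F1 ∪ {at(a,a), at(a,c), at(a,f), at(b,a), at(c,a), holds(b), on(a), on(b)}  (23 atoms)
goal ⊆ F2  ⇒  h_max = 2

2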